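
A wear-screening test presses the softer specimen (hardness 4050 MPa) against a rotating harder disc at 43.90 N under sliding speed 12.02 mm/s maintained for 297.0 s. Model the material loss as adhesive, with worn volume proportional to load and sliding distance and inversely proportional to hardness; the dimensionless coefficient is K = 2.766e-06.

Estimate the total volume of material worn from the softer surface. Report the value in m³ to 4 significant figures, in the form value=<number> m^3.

value=1.070e-13 m^3

The intermediates appear rounded — all arithmetic carries full float precision; rounded once at the end, at four significant figures.
Sliding speed v = 12.02 mm/s = 0.01202 m/s. Distance covered L = v·t = 0.01202 m/s × 297.0 s = 3.570 m.
Hardness H = 4050 MPa = 4.050e+09 Pa.
In SI base units, W = 43.90 N, H = 4.050e+09 Pa, K = 2.766e-06.
Apply Archard: V = K·W·L/H = 2.766e-06 · 43.90 · 3.570 / 4.050e+09 = 1.070e-13 m³.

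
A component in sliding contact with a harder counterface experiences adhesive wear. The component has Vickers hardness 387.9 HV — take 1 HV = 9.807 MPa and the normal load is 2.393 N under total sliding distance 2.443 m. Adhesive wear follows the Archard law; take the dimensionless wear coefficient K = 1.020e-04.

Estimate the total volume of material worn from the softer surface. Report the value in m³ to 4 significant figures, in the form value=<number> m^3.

value=1.568e-13 m^3

Each operation maintains full precision. Intermediates appear rounded, and a lone final rounding: 4 significant figures.
Hardness H = 387.9 HV × 9.807 MPa/HV = 3804 MPa = 3.804e+09 Pa.
In SI base units, W = 2.393 N, H = 3.804e+09 Pa, K = 1.020e-04.
Archard volume V = K·W·L/H = 1.020e-04 · 2.393 · 2.443 / 3.804e+09 = 1.568e-13 m³.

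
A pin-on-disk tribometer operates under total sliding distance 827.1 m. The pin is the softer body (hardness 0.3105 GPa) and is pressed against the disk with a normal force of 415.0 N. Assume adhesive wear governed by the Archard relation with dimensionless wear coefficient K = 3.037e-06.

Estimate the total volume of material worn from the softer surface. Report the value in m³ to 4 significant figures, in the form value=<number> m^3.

Every step carries exact precision, and intermediates are printed rounded — one final rounding to 4 significant figures.
Convert: Hardness H = 0.3105 GPa = 3.105e+08 Pa.
In SI base units, W = 415.0 N, H = 3.105e+08 Pa, K = 3.037e-06.
Worn volume V = K·W·L/H = 3.037e-06 · 415.0 · 827.1 / 3.105e+08 = 3.357e-09 m³.

value=3.357e-09 m^3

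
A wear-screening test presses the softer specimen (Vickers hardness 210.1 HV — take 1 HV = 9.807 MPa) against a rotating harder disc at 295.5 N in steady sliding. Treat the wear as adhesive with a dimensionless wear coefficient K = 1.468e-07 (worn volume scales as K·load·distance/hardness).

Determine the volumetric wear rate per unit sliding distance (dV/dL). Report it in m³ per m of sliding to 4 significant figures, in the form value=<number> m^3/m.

Intermediates are displayed rounded; the algebra keeps exact precision — a single final rounding: four significant figures.
Convert: Hardness H = 210.1 HV × 9.807 MPa/HV = 2060 MPa = 2.060e+09 Pa.
Working in SI base units: W = 295.5 N, H = 2.060e+09 Pa, K = 1.468e-07.
Sliding wear rate dV/dL = K·W/H: 1.468e-07 · 295.5 / 2.060e+09 = 2.105e-14 m³/m.

value=2.105e-14 m^3/m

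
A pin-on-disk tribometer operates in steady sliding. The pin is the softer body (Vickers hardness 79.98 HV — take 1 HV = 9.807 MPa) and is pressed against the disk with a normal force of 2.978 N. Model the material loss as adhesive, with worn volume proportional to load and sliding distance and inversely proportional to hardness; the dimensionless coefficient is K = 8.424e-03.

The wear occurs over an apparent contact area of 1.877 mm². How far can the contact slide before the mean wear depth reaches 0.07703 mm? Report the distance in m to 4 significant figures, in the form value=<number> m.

Every step carries exact precision — intermediate values appear rounded — one final rounding: 4 significant figures.
Hardness H = 79.98 HV × 9.807 MPa/HV = 784.4 MPa = 7.844e+08 Pa.
Contact area A = 1.877 mm² = 1.877e-06 m².
Depth limit h_lim = 0.07703 mm = 7.703e-05 m.
SI base units throughout: W = 2.978 N, H = 7.844e+08 Pa, K = 8.424e-03.
Volume at the limit: V_lim = h_lim·A = 7.703e-05 · 1.877e-06 = 1.446e-10 m³.
Life L = V_lim·H/(K·W) = 1.446e-10 · 7.844e+08 / (8.424e-03 · 2.978) = 4.521 m.

value=4.521 m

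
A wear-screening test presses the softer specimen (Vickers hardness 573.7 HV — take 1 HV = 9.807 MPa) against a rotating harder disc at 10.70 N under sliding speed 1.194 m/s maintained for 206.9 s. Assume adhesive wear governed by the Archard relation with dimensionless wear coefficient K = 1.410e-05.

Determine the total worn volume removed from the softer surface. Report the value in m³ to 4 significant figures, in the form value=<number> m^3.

value=6.624e-12 m^3

Intermediates are shown rounded — the computation runs at exact precision — a single final rounding: four significant digits.
Convert: Path length L = v·t = 1.194 m/s × 206.9 s = 247.0 m.
Convert: Hardness H = 573.7 HV × 9.807 MPa/HV = 5626 MPa = 5.626e+09 Pa.
In SI base units: W = 10.70 N, H = 5.626e+09 Pa, K = 1.410e-05.
Volume removed: V = K·W·L/H = 1.410e-05 · 10.70 · 247.0 / 5.626e+09 = 6.624e-12 m³.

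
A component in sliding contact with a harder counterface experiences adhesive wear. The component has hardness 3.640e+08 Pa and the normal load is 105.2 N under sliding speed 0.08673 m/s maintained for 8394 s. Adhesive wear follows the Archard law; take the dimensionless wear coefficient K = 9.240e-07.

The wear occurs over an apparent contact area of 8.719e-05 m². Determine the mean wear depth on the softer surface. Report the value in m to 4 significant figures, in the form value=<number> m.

Intermediates appear rounded. All working math keeps full float precision; one last rounding, at four significant figures.
Path length L = v·t = 0.08673 m/s × 8394 s = 728.0 m.
Collected in SI base units: W = 105.2 N, H = 3.640e+08 Pa, K = 9.240e-07.
Apply Archard: V = K·W·L/H = 9.240e-07 · 105.2 · 728.0 / 3.640e+08 = 1.944e-10 m³.
Depth of wear h = V/A = 1.944e-10 / 8.719e-05 = 2.230e-06 m.

value=2.230e-06 m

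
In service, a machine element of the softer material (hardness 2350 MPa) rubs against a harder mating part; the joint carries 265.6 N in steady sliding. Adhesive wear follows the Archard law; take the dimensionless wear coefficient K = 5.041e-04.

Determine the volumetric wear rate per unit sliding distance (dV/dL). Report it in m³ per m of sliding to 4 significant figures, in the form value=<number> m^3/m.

value=5.697e-11 m^3/m

Each operation runs at exact precision. Intermediates are printed rounded — a single final rounding: 4 significant figures.
Hardness H = 2350 MPa = 2.350e+09 Pa.
In SI base units, W = 265.6 N, H = 2.350e+09 Pa, K = 5.041e-04.
Rate of wear dV/dL = K·W/H, per unit distance: 5.041e-04 · 265.6 / 2.350e+09 = 5.697e-11 m³/m.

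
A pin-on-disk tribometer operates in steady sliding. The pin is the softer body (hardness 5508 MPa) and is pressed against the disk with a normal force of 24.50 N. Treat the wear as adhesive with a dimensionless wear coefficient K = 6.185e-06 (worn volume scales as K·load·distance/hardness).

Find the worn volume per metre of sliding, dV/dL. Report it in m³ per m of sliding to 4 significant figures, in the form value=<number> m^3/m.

value=2.751e-14 m^3/m

Intermediates are displayed rounded, and all arithmetic keeps exact precision, and a lone final rounding: 4 significant digits.
Hardness H = 5508 MPa = 5.508e+09 Pa.
As SI base values: W = 24.50 N, H = 5.508e+09 Pa, K = 6.185e-06.
Sliding wear rate dV/dL = K·W/H (no L dependence): 6.185e-06 · 24.50 / 5.508e+09 = 2.751e-14 m³/m.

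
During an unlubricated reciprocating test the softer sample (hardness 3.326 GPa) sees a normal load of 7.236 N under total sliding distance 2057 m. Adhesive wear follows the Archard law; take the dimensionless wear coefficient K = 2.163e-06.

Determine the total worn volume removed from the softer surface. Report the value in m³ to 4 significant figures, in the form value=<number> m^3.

All arithmetic carries full float precision. Printed values are rounded — rounded just once, at 4 significant digits.
Convert: Hardness H = 3.326 GPa = 3.326e+09 Pa.
Restated in SI base units: W = 7.236 N, H = 3.326e+09 Pa, K = 2.163e-06.
Archard relation: V = K·W·L/H = 2.163e-06 · 7.236 · 2057 / 3.326e+09 = 9.680e-12 m³.

value=9.680e-12 m^3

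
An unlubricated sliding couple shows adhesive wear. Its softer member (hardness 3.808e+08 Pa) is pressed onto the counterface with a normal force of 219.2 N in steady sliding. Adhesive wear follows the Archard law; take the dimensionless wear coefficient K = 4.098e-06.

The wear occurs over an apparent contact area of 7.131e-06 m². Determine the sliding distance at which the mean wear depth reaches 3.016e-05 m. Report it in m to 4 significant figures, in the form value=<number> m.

Every step holds full float precision — intermediates are shown rounded; one final rounding to four significant figures.
In SI base units, W = 219.2 N, H = 3.808e+08 Pa, K = 4.098e-06.
Allowed volume V_lim = h_lim·A = 3.016e-05 · 7.131e-06 = 2.151e-10 m³.
Inverting, life L = V_lim·H/(K·W) = 2.151e-10 · 3.808e+08 / (4.098e-06 · 219.2) = 91.17 m.

value=91.17 m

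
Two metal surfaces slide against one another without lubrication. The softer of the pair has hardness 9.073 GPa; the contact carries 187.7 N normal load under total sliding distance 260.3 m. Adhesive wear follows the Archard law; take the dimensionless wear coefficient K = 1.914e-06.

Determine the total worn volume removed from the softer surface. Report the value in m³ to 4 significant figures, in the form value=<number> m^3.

value=1.031e-11 m^3

Each operation keeps full precision — the intermediates are shown rounded; rounded just once, at four significant figures.
Hardness H = 9.073 GPa = 9.073e+09 Pa.
Restated in SI base units: W = 187.7 N, H = 9.073e+09 Pa, K = 1.914e-06.
Wear volume V = K·W·L/H = 1.914e-06 · 187.7 · 260.3 / 9.073e+09 = 1.031e-11 m³.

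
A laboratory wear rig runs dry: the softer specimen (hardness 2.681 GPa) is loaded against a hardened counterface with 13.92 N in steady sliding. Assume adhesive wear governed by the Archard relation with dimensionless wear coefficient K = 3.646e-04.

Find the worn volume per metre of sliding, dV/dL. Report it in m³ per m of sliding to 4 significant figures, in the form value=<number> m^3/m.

Intermediates are printed rounded; every step maintains full float precision, and one last rounding: four significant digits.
Convert: Hardness H = 2.681 GPa = 2.681e+09 Pa.
Collected in SI base units: W = 13.92 N, H = 2.681e+09 Pa, K = 3.646e-04.
Sliding wear rate dV/dL = K·W/H, so: 3.646e-04 · 13.92 / 2.681e+09 = 1.893e-12 m³/m.

value=1.893e-12 m^3/m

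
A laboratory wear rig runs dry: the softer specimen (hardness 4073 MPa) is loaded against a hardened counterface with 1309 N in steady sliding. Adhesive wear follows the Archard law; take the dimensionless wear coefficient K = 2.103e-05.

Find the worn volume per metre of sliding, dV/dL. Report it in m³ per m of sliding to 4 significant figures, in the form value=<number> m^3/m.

Intermediates appear rounded — the computation holds exact precision; rounded just once to 4 significant figures.
Convert: Hardness H = 4073 MPa = 4.073e+09 Pa.
In SI base units, W = 1309 N, H = 4.073e+09 Pa, K = 2.103e-05.
Rate of wear dV/dL = K·W/H: 2.103e-05 · 1309 / 4.073e+09 = 6.759e-12 m³/m.

value=6.759e-12 m^3/m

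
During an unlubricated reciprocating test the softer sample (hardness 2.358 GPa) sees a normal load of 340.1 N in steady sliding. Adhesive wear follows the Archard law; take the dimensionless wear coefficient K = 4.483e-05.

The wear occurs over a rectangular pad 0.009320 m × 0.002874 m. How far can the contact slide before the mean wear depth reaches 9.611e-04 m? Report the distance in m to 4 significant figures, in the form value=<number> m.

Intermediate values are shown rounded, and all working math carries exact precision. Rounded just once to 4 significant figures.
Hardness H = 2.358 GPa = 2.358e+09 Pa.
Contact area A = 0.009320 m × 0.002874 m = 2.679e-05 m².
Collected in SI base units: W = 340.1 N, H = 2.358e+09 Pa, K = 4.483e-05.
Wearable volume V_lim = h_lim·A = 9.611e-04 · 2.679e-05 = 2.574e-08 m³.
Inverting, life L = V_lim·H/(K·W) = 2.574e-08 · 2.358e+09 / (4.483e-05 · 340.1) = 3981 m.

value=3981 m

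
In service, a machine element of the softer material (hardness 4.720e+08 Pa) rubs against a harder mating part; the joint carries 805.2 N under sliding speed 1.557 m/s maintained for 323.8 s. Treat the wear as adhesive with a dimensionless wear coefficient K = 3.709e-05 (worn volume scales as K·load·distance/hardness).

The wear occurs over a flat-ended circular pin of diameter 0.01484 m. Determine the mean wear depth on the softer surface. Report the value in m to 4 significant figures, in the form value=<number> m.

value=1.844e-04 m

The computation keeps full precision — intermediate values are printed rounded. Rounded just once to 4 significant figures.
Convert: The distance L = v·t = 1.557 m/s × 323.8 s = 504.2 m.
Convert: Contact area A = π·d²/4 = π·(0.01484 m)²/4 = 1.730e-04 m².
Expressed in SI base units: W = 805.2 N, H = 4.720e+08 Pa, K = 3.709e-05.
Archard volume V = K·W·L/H = 3.709e-05 · 805.2 · 504.2 / 4.720e+08 = 3.190e-08 m³.
Mean depth h = V/A = 3.190e-08 / 1.730e-04 = 1.844e-04 m.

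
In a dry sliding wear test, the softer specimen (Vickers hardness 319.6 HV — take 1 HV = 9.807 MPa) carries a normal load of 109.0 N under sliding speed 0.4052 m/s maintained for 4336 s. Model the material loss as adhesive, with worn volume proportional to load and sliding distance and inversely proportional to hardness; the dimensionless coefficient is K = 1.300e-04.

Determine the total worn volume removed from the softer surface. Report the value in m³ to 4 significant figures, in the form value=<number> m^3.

The algebra holds full float precision. Intermediate values are displayed rounded, and a single final rounding: four significant digits.
Convert: Distance L = v·t = 0.4052 m/s × 4336 s = 1757 m.
Convert: Hardness H = 319.6 HV × 9.807 MPa/HV = 3134 MPa = 3.134e+09 Pa.
In SI base units, W = 109.0 N, H = 3.134e+09 Pa, K = 1.300e-04.
Volume removed: V = K·W·L/H = 1.300e-04 · 109.0 · 1757 / 3.134e+09 = 7.943e-09 m³.

value=7.943e-09 m^3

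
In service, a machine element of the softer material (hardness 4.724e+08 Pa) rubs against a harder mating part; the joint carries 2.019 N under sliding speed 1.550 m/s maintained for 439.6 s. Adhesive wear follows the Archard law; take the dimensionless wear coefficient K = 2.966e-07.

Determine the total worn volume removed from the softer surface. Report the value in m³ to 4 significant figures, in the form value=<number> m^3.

value=8.637e-13 m^3

Every step runs at full float precision, and intermediate values appear rounded, and one last rounding, at four significant figures.
Total distance L = v·t = 1.550 m/s × 439.6 s = 681.4 m.
Expressed in SI base units: W = 2.019 N, H = 4.724e+08 Pa, K = 2.966e-07.
Worn volume V = K·W·L/H = 2.966e-07 · 2.019 · 681.4 / 4.724e+08 = 8.637e-13 m³.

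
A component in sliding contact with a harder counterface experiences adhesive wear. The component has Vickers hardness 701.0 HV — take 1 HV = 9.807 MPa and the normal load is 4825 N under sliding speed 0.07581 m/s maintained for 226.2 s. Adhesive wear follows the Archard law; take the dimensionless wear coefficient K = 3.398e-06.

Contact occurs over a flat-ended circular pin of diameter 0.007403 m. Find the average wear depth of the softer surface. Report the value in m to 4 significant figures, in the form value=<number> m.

Intermediate values are printed rounded, and all working math holds full float precision — a single final rounding to four significant figures.
Convert: Total distance L = v·t = 0.07581 m/s × 226.2 s = 17.15 m.
Convert: Hardness H = 701.0 HV × 9.807 MPa/HV = 6875 MPa = 6.875e+09 Pa.
Convert: Contact area A = π·d²/4 = π·(0.007403 m)²/4 = 4.304e-05 m².
Restated in SI base units: W = 4825 N, H = 6.875e+09 Pa, K = 3.398e-06.
Apply Archard: V = K·W·L/H = 3.398e-06 · 4825 · 17.15 / 6.875e+09 = 4.090e-11 m³.
Mean wear depth h = V/A = 4.090e-11 / 4.304e-05 = 9.501e-07 m.

value=9.501e-07 m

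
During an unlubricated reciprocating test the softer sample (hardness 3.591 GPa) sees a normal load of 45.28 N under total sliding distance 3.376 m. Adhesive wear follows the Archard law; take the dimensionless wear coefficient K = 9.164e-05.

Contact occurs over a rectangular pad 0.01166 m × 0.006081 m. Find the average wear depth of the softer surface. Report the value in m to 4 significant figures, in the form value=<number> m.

All working math holds full precision; the intermediates are printed rounded, and one final rounding to 4 significant figures.
Hardness H = 3.591 GPa = 3.591e+09 Pa.
Contact area A = 0.01166 m × 0.006081 m = 7.090e-05 m².
Collected in SI base units: W = 45.28 N, H = 3.591e+09 Pa, K = 9.164e-05.
The Archard volume V = K·W·L/H = 9.164e-05 · 45.28 · 3.376 / 3.591e+09 = 3.901e-12 m³.
Mean depth h = V/A = 3.901e-12 / 7.090e-05 = 5.502e-08 m.

value=5.502e-08 m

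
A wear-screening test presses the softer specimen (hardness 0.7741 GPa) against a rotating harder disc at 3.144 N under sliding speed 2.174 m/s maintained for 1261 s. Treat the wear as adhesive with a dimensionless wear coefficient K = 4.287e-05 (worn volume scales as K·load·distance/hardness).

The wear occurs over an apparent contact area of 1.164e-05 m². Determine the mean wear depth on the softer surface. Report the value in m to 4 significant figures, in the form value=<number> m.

All arithmetic maintains full precision; intermediate values appear rounded, and one last rounding: 4 significant figures.
Convert: Total distance L = v·t = 2.174 m/s × 1261 s = 2741 m.
Convert: Hardness H = 0.7741 GPa = 7.741e+08 Pa.
In SI base units, W = 3.144 N, H = 7.741e+08 Pa, K = 4.287e-05.
The Archard volume V = K·W·L/H = 4.287e-05 · 3.144 · 2741 / 7.741e+08 = 4.773e-10 m³.
Mean depth h = V/A = 4.773e-10 / 1.164e-05 = 4.101e-05 m.

value=4.101e-05 m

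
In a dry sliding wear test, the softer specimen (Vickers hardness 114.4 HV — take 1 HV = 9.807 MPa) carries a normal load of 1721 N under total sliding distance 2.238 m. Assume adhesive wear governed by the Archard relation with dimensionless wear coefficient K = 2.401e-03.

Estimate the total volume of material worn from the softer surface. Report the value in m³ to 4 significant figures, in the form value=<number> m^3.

value=8.243e-09 m^3

Quoted intermediates are rounded, and all arithmetic keeps exact precision — rounded once at the end to 4 significant figures.
Convert: Hardness H = 114.4 HV × 9.807 MPa/HV = 1122 MPa = 1.122e+09 Pa.
In SI base units: W = 1721 N, H = 1.122e+09 Pa, K = 2.401e-03.
Volume removed: V = K·W·L/H = 2.401e-03 · 1721 · 2.238 / 1.122e+09 = 8.243e-09 m³.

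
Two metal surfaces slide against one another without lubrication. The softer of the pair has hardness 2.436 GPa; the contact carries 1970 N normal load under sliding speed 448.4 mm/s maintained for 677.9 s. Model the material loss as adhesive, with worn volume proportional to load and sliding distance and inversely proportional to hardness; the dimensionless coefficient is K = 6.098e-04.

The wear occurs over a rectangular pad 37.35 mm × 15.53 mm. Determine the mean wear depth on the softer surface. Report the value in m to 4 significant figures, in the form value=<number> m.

value=2.584e-04 m

Every step maintains full float precision. Intermediate values are shown rounded; a lone final rounding to four significant figures.
Sliding speed v = 448.4 mm/s = 0.4484 m/s. Distance L = v·t = 0.4484 m/s × 677.9 s = 304.0 m.
Hardness H = 2.436 GPa = 2.436e+09 Pa.
Pad sides 37.35 mm × 15.53 mm = 0.03735 m × 0.01553 m. Contact area A = 0.03735 m × 0.01553 m = 5.800e-04 m².
In SI base units: W = 1970 N, H = 2.436e+09 Pa, K = 6.098e-04.
Archard relation: V = K·W·L/H = 6.098e-04 · 1970 · 304.0 / 2.436e+09 = 1.499e-07 m³.
Depth h = V/A = 1.499e-07 / 5.800e-04 = 2.584e-04 m.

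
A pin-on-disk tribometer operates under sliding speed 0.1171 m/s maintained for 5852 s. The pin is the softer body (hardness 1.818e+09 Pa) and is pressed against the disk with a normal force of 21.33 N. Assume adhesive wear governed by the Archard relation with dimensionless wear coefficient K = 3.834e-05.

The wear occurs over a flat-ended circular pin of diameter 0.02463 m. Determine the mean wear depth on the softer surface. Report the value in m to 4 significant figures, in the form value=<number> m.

value=6.470e-07 m

Intermediates appear rounded; each operation holds exact precision; one final rounding to 4 significant digits.
Distance L = v·t = 0.1171 m/s × 5852 s = 685.3 m.
Contact area A = π·d²/4 = π·(0.02463 m)²/4 = 4.765e-04 m².
Restated in SI base units: W = 21.33 N, H = 1.818e+09 Pa, K = 3.834e-05.
Volume removed: V = K·W·L/H = 3.834e-05 · 21.33 · 685.3 / 1.818e+09 = 3.083e-10 m³.
Depth h = V/A = 3.083e-10 / 4.765e-04 = 6.470e-07 m.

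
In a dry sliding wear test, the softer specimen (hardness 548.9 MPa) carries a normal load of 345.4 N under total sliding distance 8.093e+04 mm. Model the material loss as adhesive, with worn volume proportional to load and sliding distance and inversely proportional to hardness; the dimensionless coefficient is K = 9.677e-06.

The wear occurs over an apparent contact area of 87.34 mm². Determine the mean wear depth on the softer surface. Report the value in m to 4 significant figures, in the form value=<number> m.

The computation keeps exact precision; intermediates are displayed rounded, and rounded once at the end: 4 significant digits.
Total distance L = 8.093e+04 mm = 80.93 m.
Hardness H = 548.9 MPa = 5.489e+08 Pa.
Contact area A = 87.34 mm² = 8.734e-05 m².
Restated in SI base units: W = 345.4 N, H = 5.489e+08 Pa, K = 9.677e-06.
Wear volume V = K·W·L/H = 9.677e-06 · 345.4 · 80.93 / 5.489e+08 = 4.928e-10 m³.
Mean depth h = V/A = 4.928e-10 / 8.734e-05 = 5.642e-06 m.

value=5.642e-06 m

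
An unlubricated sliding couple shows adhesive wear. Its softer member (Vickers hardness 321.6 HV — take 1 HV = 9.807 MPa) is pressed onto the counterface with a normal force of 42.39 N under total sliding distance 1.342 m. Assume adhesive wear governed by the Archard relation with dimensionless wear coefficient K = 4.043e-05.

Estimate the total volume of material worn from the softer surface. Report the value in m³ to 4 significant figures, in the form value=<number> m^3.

value=7.292e-13 m^3

Each operation carries full precision. Intermediates are shown rounded; rounded once at the end: four significant figures.
Hardness H = 321.6 HV × 9.807 MPa/HV = 3154 MPa = 3.154e+09 Pa.
In SI base units, W = 42.39 N, H = 3.154e+09 Pa, K = 4.043e-05.
Archard volume V = K·W·L/H = 4.043e-05 · 42.39 · 1.342 / 3.154e+09 = 7.292e-13 m³.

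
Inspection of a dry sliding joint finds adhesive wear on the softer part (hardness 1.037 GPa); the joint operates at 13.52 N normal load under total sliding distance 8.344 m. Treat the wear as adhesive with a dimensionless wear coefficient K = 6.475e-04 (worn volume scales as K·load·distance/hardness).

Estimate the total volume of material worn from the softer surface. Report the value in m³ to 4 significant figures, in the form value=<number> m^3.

Shown intermediates are rounded; every step holds exact precision; rounded once at the end to 4 significant digits.
Convert: Hardness H = 1.037 GPa = 1.037e+09 Pa.
Expressed in SI base units: W = 13.52 N, H = 1.037e+09 Pa, K = 6.475e-04.
Apply Archard: V = K·W·L/H = 6.475e-04 · 13.52 · 8.344 / 1.037e+09 = 7.044e-11 m³.

value=7.044e-11 m^3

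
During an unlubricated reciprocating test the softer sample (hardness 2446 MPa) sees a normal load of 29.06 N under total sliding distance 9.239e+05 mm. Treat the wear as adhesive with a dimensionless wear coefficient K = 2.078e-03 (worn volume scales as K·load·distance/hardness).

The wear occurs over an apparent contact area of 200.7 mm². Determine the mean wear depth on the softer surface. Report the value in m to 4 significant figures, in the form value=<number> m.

The intermediates are printed rounded; all working math maintains exact precision, and rounded just once, at 4 significant figures.
Sliding distance L = 9.239e+05 mm = 923.9 m.
Hardness H = 2446 MPa = 2.446e+09 Pa.
Contact area A = 200.7 mm² = 2.007e-04 m².
Expressed in SI base units: W = 29.06 N, H = 2.446e+09 Pa, K = 2.078e-03.
Archard volume V = K·W·L/H = 2.078e-03 · 29.06 · 923.9 / 2.446e+09 = 2.281e-08 m³.
Wear depth h = V/A = 2.281e-08 / 2.007e-04 = 1.136e-04 m.

value=1.136e-04 m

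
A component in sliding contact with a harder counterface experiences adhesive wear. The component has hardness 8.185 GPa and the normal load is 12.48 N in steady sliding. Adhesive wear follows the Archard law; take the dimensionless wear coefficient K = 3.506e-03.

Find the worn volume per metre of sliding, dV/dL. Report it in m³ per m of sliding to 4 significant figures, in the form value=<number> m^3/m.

value=5.346e-12 m^3/m

The computation keeps exact precision; the intermediates are shown rounded — one final rounding, at four significant figures.
Hardness H = 8.185 GPa = 8.185e+09 Pa.
Collected in SI base units: W = 12.48 N, H = 8.185e+09 Pa, K = 3.506e-03.
Wear rate dV/dL = K·W/H (independent of L): 3.506e-03 · 12.48 / 8.185e+09 = 5.346e-12 m³/m.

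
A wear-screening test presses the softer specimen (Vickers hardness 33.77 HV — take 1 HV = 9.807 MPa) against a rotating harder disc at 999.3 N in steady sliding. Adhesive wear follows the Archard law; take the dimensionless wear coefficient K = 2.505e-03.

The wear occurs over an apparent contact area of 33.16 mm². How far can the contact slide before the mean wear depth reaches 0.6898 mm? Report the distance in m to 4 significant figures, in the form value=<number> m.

value=3.026 m

Every step maintains exact precision; intermediate values appear rounded; a single final rounding: 4 significant figures.
Hardness H = 33.77 HV × 9.807 MPa/HV = 331.2 MPa = 3.312e+08 Pa.
Contact area A = 33.16 mm² = 3.316e-05 m².
Depth limit h_lim = 0.6898 mm = 6.898e-04 m.
Working in SI base units: W = 999.3 N, H = 3.312e+08 Pa, K = 2.505e-03.
Limit volume V_lim = h_lim·A = 6.898e-04 · 3.316e-05 = 2.287e-08 m³.
Inverting, life L = V_lim·H/(K·W) = 2.287e-08 · 3.312e+08 / (2.505e-03 · 999.3) = 3.026 m.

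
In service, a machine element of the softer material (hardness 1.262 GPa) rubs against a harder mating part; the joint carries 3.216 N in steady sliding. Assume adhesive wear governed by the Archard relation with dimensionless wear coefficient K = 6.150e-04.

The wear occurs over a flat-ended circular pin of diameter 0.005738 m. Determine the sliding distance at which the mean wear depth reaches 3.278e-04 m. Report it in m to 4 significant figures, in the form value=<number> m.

value=5409 m

The computation runs at full float precision, and intermediate values are displayed rounded; rounded once at the end: 4 significant figures.
Convert: Hardness H = 1.262 GPa = 1.262e+09 Pa.
Convert: Contact area A = π·d²/4 = π·(0.005738 m)²/4 = 2.586e-05 m².
Collected in SI base units: W = 3.216 N, H = 1.262e+09 Pa, K = 6.150e-04.
Permissible volume V_lim = h_lim·A = 3.278e-04 · 2.586e-05 = 8.477e-09 m³.
Sliding life L = V_lim·H/(K·W) = 8.477e-09 · 1.262e+09 / (6.150e-04 · 3.216) = 5409 m.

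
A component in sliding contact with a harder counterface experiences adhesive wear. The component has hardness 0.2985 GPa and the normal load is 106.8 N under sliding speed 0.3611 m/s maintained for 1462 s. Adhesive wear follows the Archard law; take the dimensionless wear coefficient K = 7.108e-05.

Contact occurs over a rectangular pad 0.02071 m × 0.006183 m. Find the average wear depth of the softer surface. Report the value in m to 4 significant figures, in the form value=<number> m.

Intermediate values appear rounded. The algebra runs at full float precision; one final rounding to four significant digits.
The distance L = v·t = 0.3611 m/s × 1462 s = 527.9 m.
Hardness H = 0.2985 GPa = 2.985e+08 Pa.
Contact area A = 0.02071 m × 0.006183 m = 1.280e-04 m².
Collected in SI base units: W = 106.8 N, H = 2.985e+08 Pa, K = 7.108e-05.
Apply Archard: V = K·W·L/H = 7.108e-05 · 106.8 · 527.9 / 2.985e+08 = 1.343e-08 m³.
Depth of wear h = V/A = 1.343e-08 / 1.280e-04 = 1.049e-04 m.

value=1.049e-04 m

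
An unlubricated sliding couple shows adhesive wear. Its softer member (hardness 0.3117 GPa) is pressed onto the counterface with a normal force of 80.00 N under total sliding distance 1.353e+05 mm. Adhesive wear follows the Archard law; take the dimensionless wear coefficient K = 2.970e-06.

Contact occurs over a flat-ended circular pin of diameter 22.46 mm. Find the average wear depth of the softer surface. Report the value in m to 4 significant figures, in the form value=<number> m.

Shown intermediates are rounded — the computation keeps exact precision — a lone final rounding: 4 significant digits.
Convert: Distance L = 1.353e+05 mm = 135.3 m.
Convert: Hardness H = 0.3117 GPa = 3.117e+08 Pa.
Convert: Pin diameter d = 22.46 mm = 0.02246 m. Contact area A = π·d²/4 = π·(0.02246 m)²/4 = 3.962e-04 m².
Restated in SI base units: W = 80.00 N, H = 3.117e+08 Pa, K = 2.970e-06.
Wear volume V = K·W·L/H = 2.970e-06 · 80.00 · 135.3 / 3.117e+08 = 1.031e-10 m³.
Average depth h = V/A = 1.031e-10 / 3.962e-04 = 2.603e-07 m.

value=2.603e-07 m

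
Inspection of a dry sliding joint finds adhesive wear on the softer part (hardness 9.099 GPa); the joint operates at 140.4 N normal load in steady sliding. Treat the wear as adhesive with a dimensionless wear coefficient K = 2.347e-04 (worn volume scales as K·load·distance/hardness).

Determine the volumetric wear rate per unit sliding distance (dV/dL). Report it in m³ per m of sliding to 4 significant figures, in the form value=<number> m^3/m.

value=3.621e-12 m^3/m

All working math carries full precision; intermediates are shown rounded, and a single final rounding: four significant figures.
Convert: Hardness H = 9.099 GPa = 9.099e+09 Pa.
SI base units throughout: W = 140.4 N, H = 9.099e+09 Pa, K = 2.347e-04.
Sliding wear rate dV/dL = K·W/H, so: 2.347e-04 · 140.4 / 9.099e+09 = 3.621e-12 m³/m.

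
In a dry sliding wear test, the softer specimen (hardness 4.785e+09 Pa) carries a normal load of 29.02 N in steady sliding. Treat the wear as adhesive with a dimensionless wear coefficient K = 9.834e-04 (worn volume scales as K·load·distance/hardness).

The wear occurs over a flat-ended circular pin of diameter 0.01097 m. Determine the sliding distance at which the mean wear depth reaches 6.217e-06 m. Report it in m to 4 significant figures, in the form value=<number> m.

Intermediate values are shown rounded, and every step holds full precision — a single final rounding, at 4 significant figures.
Contact area A = π·d²/4 = π·(0.01097 m)²/4 = 9.452e-05 m².
As SI base values: W = 29.02 N, H = 4.785e+09 Pa, K = 9.834e-04.
Permissible volume V_lim = h_lim·A = 6.217e-06 · 9.452e-05 = 5.876e-10 m³.
So the life L = V_lim·H/(K·W) = 5.876e-10 · 4.785e+09 / (9.834e-04 · 29.02) = 98.52 m.

value=98.52 m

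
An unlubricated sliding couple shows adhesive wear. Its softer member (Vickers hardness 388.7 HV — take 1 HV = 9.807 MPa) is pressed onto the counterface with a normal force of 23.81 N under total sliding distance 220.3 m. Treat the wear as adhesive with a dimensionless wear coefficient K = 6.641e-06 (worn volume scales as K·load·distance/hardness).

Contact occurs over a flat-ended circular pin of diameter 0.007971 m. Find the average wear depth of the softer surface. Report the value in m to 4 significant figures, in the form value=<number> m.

Intermediate values are displayed rounded. The algebra maintains exact precision. Rounded just once, at four significant digits.
Hardness H = 388.7 HV × 9.807 MPa/HV = 3812 MPa = 3.812e+09 Pa.
Contact area A = π·d²/4 = π·(0.007971 m)²/4 = 4.990e-05 m².
Collected in SI base units: W = 23.81 N, H = 3.812e+09 Pa, K = 6.641e-06.
Archard relation: V = K·W·L/H = 6.641e-06 · 23.81 · 220.3 / 3.812e+09 = 9.138e-12 m³.
Average depth h = V/A = 9.138e-12 / 4.990e-05 = 1.831e-07 m.

value=1.831e-07 m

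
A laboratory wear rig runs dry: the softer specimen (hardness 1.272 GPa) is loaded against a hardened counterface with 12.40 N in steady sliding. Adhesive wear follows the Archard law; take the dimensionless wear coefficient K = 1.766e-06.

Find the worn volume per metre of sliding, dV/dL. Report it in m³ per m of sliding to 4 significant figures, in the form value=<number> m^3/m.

value=1.722e-14 m^3/m

Intermediate values appear rounded, and the algebra keeps full precision — rounded just once: 4 significant figures.
Convert: Hardness H = 1.272 GPa = 1.272e+09 Pa.
Collected in SI base units: W = 12.40 N, H = 1.272e+09 Pa, K = 1.766e-06.
The wear rate dV/dL = K·W/H: 1.766e-06 · 12.40 / 1.272e+09 = 1.722e-14 m³/m.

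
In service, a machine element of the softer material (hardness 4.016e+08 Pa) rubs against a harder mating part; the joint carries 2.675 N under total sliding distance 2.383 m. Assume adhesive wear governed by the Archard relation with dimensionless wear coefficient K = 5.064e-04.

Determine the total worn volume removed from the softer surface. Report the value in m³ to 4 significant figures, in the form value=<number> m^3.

Each operation holds full precision. Intermediate values are displayed rounded — a single final rounding: four significant figures.
In SI base units: W = 2.675 N, H = 4.016e+08 Pa, K = 5.064e-04.
Volume removed: V = K·W·L/H = 5.064e-04 · 2.675 · 2.383 / 4.016e+08 = 8.038e-12 m³.

value=8.038e-12 m^3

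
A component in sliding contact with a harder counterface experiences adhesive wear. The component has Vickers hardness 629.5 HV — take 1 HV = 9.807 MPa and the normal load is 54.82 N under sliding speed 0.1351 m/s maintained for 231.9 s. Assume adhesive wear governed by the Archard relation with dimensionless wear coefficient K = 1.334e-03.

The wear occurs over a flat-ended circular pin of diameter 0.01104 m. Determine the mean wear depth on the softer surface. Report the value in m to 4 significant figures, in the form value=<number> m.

Intermediate values are displayed rounded, and all arithmetic carries full float precision. Rounded just once: four significant figures.
Convert: Total distance L = v·t = 0.1351 m/s × 231.9 s = 31.33 m.
Convert: Hardness H = 629.5 HV × 9.807 MPa/HV = 6174 MPa = 6.174e+09 Pa.
Convert: Contact area A = π·d²/4 = π·(0.01104 m)²/4 = 9.573e-05 m².
Collected in SI base units: W = 54.82 N, H = 6.174e+09 Pa, K = 1.334e-03.
Volume removed: V = K·W·L/H = 1.334e-03 · 54.82 · 31.33 / 6.174e+09 = 3.711e-10 m³.
Mean wear depth h = V/A = 3.711e-10 / 9.573e-05 = 3.877e-06 m.

value=3.877e-06 m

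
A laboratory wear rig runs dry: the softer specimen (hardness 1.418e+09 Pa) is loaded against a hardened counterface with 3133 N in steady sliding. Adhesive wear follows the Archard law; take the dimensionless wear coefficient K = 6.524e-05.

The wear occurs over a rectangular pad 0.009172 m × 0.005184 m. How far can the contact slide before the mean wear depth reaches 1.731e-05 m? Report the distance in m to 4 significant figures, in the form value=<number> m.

The intermediates are displayed rounded. The algebra carries full float precision, and a single final rounding: four significant digits.
Contact area A = 0.009172 m × 0.005184 m = 4.755e-05 m².
Restated in SI base units: W = 3133 N, H = 1.418e+09 Pa, K = 6.524e-05.
Limit volume V_lim = h_lim·A = 1.731e-05 · 4.755e-05 = 8.230e-10 m³.
Inverting, life L = V_lim·H/(K·W) = 8.230e-10 · 1.418e+09 / (6.524e-05 · 3133) = 5.710 m.

value=5.710 m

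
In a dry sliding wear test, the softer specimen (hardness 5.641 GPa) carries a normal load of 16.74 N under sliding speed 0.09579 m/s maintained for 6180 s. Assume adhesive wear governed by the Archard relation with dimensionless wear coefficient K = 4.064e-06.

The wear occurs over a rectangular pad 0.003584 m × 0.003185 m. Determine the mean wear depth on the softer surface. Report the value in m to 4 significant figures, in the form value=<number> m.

value=6.254e-07 m

The intermediates are printed rounded, and each operation maintains full float precision; one final rounding, at 4 significant digits.
Convert: Distance L = v·t = 0.09579 m/s × 6180 s = 592.0 m.
Convert: Hardness H = 5.641 GPa = 5.641e+09 Pa.
Convert: Contact area A = 0.003584 m × 0.003185 m = 1.142e-05 m².
In SI base units: W = 16.74 N, H = 5.641e+09 Pa, K = 4.064e-06.
By Archard's law, V = K·W·L/H = 4.064e-06 · 16.74 · 592.0 / 5.641e+09 = 7.139e-12 m³.
Depth of wear h = V/A = 7.139e-12 / 1.142e-05 = 6.254e-07 m.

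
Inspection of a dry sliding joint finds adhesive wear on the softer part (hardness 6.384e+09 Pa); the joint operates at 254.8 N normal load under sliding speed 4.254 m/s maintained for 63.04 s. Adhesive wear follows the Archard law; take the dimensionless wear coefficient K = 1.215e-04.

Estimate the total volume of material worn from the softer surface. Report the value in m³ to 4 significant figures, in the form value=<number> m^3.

The algebra holds full float precision, and the intermediates are printed rounded, and a single final rounding to 4 significant digits.
Convert: Total distance L = v·t = 4.254 m/s × 63.04 s = 268.2 m.
Collected in SI base units: W = 254.8 N, H = 6.384e+09 Pa, K = 1.215e-04.
Archard relation: V = K·W·L/H = 1.215e-04 · 254.8 · 268.2 / 6.384e+09 = 1.300e-09 m³.

value=1.300e-09 m^3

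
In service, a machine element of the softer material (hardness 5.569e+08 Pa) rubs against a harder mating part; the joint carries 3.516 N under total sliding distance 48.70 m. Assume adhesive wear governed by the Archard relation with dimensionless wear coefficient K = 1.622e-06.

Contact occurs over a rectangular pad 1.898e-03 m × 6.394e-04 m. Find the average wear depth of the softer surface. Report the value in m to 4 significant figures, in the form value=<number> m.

value=4.109e-07 m

Intermediates appear rounded — every step keeps full float precision. Rounded just once: 4 significant digits.
Convert: Contact area A = 1.898e-03 m × 6.394e-04 m = 1.214e-06 m².
Collected in SI base units: W = 3.516 N, H = 5.569e+08 Pa, K = 1.622e-06.
The Archard volume V = K·W·L/H = 1.622e-06 · 3.516 · 48.70 / 5.569e+08 = 4.987e-13 m³.
Depth h = V/A = 4.987e-13 / 1.214e-06 = 4.109e-07 m.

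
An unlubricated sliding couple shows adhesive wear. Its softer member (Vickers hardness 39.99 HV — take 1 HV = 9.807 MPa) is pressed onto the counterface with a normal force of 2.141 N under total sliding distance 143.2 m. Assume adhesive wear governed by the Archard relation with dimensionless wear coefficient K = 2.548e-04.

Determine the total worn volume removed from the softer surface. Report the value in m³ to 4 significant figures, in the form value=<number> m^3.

Displayed values are rounded. All working math runs at full precision; a lone final rounding, at four significant figures.
Convert: Hardness H = 39.99 HV × 9.807 MPa/HV = 392.2 MPa = 3.922e+08 Pa.
In SI base units: W = 2.141 N, H = 3.922e+08 Pa, K = 2.548e-04.
Apply Archard: V = K·W·L/H = 2.548e-04 · 2.141 · 143.2 / 3.922e+08 = 1.992e-10 m³.

value=1.992e-10 m^3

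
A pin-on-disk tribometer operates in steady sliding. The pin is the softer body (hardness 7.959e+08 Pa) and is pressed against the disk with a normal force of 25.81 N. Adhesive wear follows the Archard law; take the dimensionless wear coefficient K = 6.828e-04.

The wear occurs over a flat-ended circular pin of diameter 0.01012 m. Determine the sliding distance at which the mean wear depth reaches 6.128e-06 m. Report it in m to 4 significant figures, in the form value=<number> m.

value=22.26 m

The computation runs at exact precision, and intermediates appear rounded — rounded once at the end, at 4 significant digits.
Convert: Contact area A = π·d²/4 = π·(0.01012 m)²/4 = 8.044e-05 m².
In SI base units, W = 25.81 N, H = 7.959e+08 Pa, K = 6.828e-04.
Allowed volume V_lim = h_lim·A = 6.128e-06 · 8.044e-05 = 4.929e-10 m³.
So the life L = V_lim·H/(K·W) = 4.929e-10 · 7.959e+08 / (6.828e-04 · 25.81) = 22.26 m.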